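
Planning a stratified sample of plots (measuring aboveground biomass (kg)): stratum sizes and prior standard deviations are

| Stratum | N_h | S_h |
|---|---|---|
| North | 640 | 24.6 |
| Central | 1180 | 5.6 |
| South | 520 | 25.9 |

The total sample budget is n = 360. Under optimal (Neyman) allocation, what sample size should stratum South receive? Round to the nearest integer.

135

Neyman allocation: n_h = n · N_h S_h / Σ N_i S_i, with n = 360.
  stratum North: N_h·S_h = 640·24.6 = 15744.00
  stratum Central: N_h·S_h = 1180·5.6 = 6608.00
  stratum South: N_h·S_h = 520·25.9 = 13468.00
Σ N_h S_h = 35820.00
n for stratum South = 360·13468.00/35820.00 = 135.357 → 135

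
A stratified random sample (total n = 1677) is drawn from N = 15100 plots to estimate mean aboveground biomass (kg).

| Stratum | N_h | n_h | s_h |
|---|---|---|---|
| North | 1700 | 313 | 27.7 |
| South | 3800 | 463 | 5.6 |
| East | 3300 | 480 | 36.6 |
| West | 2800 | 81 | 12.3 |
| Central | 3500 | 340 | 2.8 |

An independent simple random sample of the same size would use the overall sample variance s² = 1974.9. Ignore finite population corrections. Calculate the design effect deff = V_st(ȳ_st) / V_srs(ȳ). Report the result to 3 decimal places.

V̂(ȳ_st) = Σ W_h² s_h²/n_h, with W_h = N_h/N and N = 15100:
  stratum North: (1700/15100)²·27.7²/313 = 0.0310713
  stratum South: (3800/15100)²·5.6²/463 = 0.00428952
  stratum East: (3300/15100)²·36.6²/480 = 0.133289
  stratum West: (2800/15100)²·12.3²/81 = 0.0642225
  stratum Central: (3500/15100)²·2.8²/340 = 0.00123885
V_st = 0.234111
V_srs = s²/n = 1974.9/1677 = 1.17764
deff = V_st / V_srs = 0.234111/1.17764 = 0.1988

deff ≈ 0.199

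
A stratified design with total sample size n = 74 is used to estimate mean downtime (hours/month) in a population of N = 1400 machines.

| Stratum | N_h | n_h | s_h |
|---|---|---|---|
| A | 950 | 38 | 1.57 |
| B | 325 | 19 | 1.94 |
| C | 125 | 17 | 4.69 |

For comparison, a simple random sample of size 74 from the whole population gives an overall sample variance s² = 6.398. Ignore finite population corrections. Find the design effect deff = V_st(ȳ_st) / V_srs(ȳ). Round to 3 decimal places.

V̂(ȳ_st) = Σ W_h² s_h²/n_h, with W_h = N_h/N and N = 1400:
  stratum A: (950/1400)²·1.57²/38 = 0.029868
  stratum B: (325/1400)²·1.94²/19 = 0.0106748
  stratum C: (125/1400)²·4.69²/17 = 0.0103148
V_st = 0.0508577
V_srs = s²/n = 6.398/74 = 0.0864595
deff = V_st / V_srs = 0.0508577/0.0864595 = 0.5882

deff ≈ 0.588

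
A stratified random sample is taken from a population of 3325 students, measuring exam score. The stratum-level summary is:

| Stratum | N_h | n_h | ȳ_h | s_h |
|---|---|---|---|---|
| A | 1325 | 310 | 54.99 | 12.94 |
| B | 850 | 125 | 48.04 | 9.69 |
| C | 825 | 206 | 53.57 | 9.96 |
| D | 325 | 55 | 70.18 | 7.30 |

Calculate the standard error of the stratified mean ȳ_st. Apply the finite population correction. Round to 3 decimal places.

V̂(ȳ_st) = Σ W_h² (1 − n_h/N_h) s_h²/n_h, with W_h = N_h/N and N = 3325:
  stratum A: (1325/3325)²·(1 − 310/1325)·12.94²/310 = 0.0657061
  stratum B: (850/3325)²·(1 − 125/850)·9.69²/125 = 0.0418708
  stratum C: (825/3325)²·(1 − 206/825)·9.96²/206 = 0.022244
  stratum D: (325/3325)²·(1 − 55/325)·7.30²/55 = 0.00769036
V̂(ȳ_st) = 0.137511
SE(ȳ_st) = √0.137511 = 0.370825

SE(ȳ_st) ≈ 0.371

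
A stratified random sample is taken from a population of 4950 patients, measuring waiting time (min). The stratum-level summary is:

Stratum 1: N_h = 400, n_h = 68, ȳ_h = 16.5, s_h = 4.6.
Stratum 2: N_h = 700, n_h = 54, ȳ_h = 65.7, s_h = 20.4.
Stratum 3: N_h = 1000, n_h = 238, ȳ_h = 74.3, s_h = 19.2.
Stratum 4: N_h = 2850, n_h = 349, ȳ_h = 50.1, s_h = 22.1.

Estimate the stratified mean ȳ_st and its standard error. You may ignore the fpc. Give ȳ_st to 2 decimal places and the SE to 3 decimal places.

ȳ_st = Σ W_h ȳ_h = (400·16.5 + 700·65.7 + 1000·74.3 + 2850·50.1)/4950 = 54.47980
V̂(ȳ_st) = Σ W_h² s_h²/n_h, with W_h = N_h/N and N = 4950:
  stratum 1: (400/4950)²·4.6²/68 = 0.00203197
  stratum 2: (700/4950)²·20.4²/54 = 0.154118
  stratum 3: (1000/4950)²·19.2²/238 = 0.0632143
  stratum 4: (2850/4950)²·22.1²/349 = 0.463915
V̂(ȳ_st) = 0.683279
SE(ȳ_st) = √0.683279 = 0.826607

ȳ_st ≈ 54.48, SE ≈ 0.827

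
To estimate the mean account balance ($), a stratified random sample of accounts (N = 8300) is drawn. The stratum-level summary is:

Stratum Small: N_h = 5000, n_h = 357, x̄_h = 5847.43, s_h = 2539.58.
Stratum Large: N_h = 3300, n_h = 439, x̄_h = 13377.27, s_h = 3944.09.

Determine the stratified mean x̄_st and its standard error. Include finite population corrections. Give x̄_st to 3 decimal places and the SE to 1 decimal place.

x̄_st ≈ 8841.222, SE ≈ 104.6

x̄_st = Σ W_h x̄_h = (5000·5847.43 + 3300·13377.27)/8300 = 8841.22181
V̂(x̄_st) = Σ W_h² (1 − n_h/N_h) s_h²/n_h, with W_h = N_h/N and N = 8300:
  stratum Small: (5000/8300)²·(1 − 357/5000)·2539.58²/357 = 6087.91
  stratum Large: (3300/8300)²·(1 − 439/3300)·3944.09²/439 = 4856.29
V̂(x̄_st) = 10944.2
SE(x̄_st) = √10944.2 = 104.615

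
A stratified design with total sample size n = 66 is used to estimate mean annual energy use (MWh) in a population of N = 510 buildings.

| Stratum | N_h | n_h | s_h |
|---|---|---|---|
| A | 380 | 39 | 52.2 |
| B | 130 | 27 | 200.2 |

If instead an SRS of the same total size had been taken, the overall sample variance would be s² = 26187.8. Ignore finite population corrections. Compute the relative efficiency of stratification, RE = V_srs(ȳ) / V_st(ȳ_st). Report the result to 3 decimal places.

RE ≈ 2.934

V̂(ȳ_st) = Σ W_h² s_h²/n_h, with W_h = N_h/N and N = 510:
  stratum A: (380/510)²·52.2²/39 = 38.7885
  stratum B: (130/510)²·200.2²/27 = 96.4519
V_st = 135.24
V_srs = s²/n = 26187.8/66 = 396.785
Relative efficiency = V_srs / V_st = 396.785/135.24 = 2.9339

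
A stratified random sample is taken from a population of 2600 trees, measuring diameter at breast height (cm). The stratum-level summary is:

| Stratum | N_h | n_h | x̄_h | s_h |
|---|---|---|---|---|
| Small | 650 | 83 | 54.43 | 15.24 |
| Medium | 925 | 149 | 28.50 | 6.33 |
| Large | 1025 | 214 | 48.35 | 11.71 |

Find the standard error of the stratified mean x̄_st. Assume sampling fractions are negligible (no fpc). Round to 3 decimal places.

V̂(x̄_st) = Σ W_h² s_h²/n_h, with W_h = N_h/N and N = 2600:
  stratum Small: (650/2600)²·15.24²/83 = 0.174893
  stratum Medium: (925/2600)²·6.33²/149 = 0.0340375
  stratum Large: (1025/2600)²·11.71²/214 = 0.0995866
V̂(x̄_st) = 0.308517
SE(x̄_st) = √0.308517 = 0.555443

SE(x̄_st) ≈ 0.555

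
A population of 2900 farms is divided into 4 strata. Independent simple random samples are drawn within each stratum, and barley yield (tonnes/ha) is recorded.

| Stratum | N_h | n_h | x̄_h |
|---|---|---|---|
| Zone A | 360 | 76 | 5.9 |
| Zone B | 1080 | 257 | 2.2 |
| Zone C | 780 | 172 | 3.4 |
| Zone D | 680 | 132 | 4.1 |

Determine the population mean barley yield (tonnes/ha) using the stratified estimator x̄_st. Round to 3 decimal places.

N = Σ N_h = 2900. Stratum weights W_h = N_h/N.
x̄_st = (360·5.9 + 1080·2.2 + 780·3.4 + 680·4.1) / 2900 = 3.42759

x̄_st ≈ 3.428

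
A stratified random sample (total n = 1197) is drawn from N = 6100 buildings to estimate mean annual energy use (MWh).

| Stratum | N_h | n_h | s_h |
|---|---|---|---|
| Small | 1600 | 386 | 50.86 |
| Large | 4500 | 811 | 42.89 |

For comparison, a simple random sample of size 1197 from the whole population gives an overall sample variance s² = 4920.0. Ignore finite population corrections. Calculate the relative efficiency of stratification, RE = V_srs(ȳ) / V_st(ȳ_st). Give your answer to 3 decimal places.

RE ≈ 2.424

V̂(ȳ_st) = Σ W_h² s_h²/n_h, with W_h = N_h/N and N = 6100:
  stratum Small: (1600/6100)²·50.86²/386 = 0.461048
  stratum Large: (4500/6100)²·42.89²/811 = 1.2344
V_st = 1.69545
V_srs = s²/n = 4920.0/1197 = 4.11028
Relative efficiency = V_srs / V_st = 4.11028/1.69545 = 2.4243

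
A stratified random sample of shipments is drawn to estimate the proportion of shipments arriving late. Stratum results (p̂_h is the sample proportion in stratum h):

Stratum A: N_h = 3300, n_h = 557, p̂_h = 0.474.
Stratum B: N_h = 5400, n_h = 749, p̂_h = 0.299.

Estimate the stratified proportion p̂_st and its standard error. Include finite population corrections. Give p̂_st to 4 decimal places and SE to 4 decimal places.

N = 8700; stratum weights W_h = N_h/N.
p̂_st = Σ W_h p̂_h = (3300·0.474 + 5400·0.299)/8700 = 0.36538
V̂(p̂_st) = Σ W_h² (1 − n_h/N_h) p̂_h(1−p̂_h)/(n_h−1):
  stratum A: (3300/8700)²·(1 − 557/3300)·0.474·0.526/556 = 5.36279e-05
  stratum B: (5400/8700)²·(1 − 749/5400)·0.299·0.701/748 = 9.29799e-05
V̂(p̂_st) = 0.000146608; SE = √V̂ = 0.0121082

p̂_st ≈ 0.3654, SE ≈ 0.0121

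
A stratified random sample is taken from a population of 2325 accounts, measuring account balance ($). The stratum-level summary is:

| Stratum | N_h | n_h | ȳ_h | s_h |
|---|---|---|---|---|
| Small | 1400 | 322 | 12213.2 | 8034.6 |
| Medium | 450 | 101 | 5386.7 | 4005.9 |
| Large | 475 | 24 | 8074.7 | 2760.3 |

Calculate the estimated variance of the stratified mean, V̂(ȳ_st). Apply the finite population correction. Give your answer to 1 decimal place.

V̂(ȳ_st) ≈ 73169.7

V̂(ȳ_st) = Σ W_h² (1 − n_h/N_h) s_h²/n_h, with W_h = N_h/N and N = 2325:
  stratum Small: (1400/2325)²·(1 − 322/1400)·8034.6²/322 = 55972.3
  stratum Medium: (450/2325)²·(1 − 101/450)·4005.9²/101 = 4616.05
  stratum Large: (475/2325)²·(1 − 24/475)·2760.3²/24 = 12581.3
V̂(ȳ_st) = 73169.7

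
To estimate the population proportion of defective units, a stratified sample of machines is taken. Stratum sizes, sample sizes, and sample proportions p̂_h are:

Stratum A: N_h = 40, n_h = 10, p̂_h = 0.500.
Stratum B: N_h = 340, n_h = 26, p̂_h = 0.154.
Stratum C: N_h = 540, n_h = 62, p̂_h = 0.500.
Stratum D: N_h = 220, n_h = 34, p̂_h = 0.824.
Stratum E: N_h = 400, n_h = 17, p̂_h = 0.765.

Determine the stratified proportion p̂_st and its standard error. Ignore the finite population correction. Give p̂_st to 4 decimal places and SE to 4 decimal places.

p̂_st ≈ 0.5387, SE ≈ 0.0403

N = 1540; stratum weights W_h = N_h/N.
p̂_st = Σ W_h p̂_h = (40·0.500 + 340·0.154 + 540·0.500 + 220·0.824 + 400·0.765)/1540 = 0.53873
V̂(p̂_st) = Σ W_h² p̂_h(1−p̂_h)/(n_h−1):
  stratum A: (40/1540)²·0.500·0.500/9 = 1.87403e-05
  stratum B: (340/1540)²·0.154·0.846/25 = 0.00025402
  stratum C: (540/1540)²·0.500·0.500/61 = 0.000503914
  stratum D: (220/1540)²·0.824·0.176/33 = 8.96871e-05
  stratum E: (400/1540)²·0.765·0.235/16 = 0.000758033
V̂(p̂_st) = 0.00162439; SE = √V̂ = 0.0403038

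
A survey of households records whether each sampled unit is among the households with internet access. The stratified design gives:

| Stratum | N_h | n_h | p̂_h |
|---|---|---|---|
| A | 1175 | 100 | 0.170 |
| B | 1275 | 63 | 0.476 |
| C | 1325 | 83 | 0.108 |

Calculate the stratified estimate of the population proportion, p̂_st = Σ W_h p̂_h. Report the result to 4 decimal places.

p̂_st ≈ 0.2516

N = 3775; stratum weights W_h = N_h/N.
p̂_st = Σ W_h p̂_h = (1175·0.170 + 1275·0.476 + 1325·0.108)/3775 = 0.25159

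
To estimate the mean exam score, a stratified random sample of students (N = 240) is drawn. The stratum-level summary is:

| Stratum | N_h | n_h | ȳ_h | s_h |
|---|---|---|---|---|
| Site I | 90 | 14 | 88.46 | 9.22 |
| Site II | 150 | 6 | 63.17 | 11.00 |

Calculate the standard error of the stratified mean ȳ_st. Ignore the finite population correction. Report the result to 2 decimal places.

V̂(ȳ_st) = Σ W_h² s_h²/n_h, with W_h = N_h/N and N = 240:
  stratum Site I: (90/240)²·9.22²/14 = 0.853879
  stratum Site II: (150/240)²·11.00²/6 = 7.8776
V̂(ȳ_st) = 8.73148
SE(ȳ_st) = √8.73148 = 2.95491

SE(ȳ_st) ≈ 2.95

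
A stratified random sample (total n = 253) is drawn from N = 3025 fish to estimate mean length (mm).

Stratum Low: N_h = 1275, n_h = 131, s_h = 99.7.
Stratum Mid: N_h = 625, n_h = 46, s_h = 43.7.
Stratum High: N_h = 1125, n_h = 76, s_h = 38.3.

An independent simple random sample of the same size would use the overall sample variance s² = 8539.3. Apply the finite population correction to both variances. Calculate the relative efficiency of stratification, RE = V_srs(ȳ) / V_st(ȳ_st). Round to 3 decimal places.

RE ≈ 1.906

V̂(ȳ_st) = Σ W_h² (1 − n_h/N_h) s_h²/n_h, with W_h = N_h/N and N = 3025:
  stratum Low: (1275/3025)²·(1 − 131/1275)·99.7²/131 = 12.095
  stratum Mid: (625/3025)²·(1 − 46/625)·43.7²/46 = 1.64177
  stratum High: (1125/3025)²·(1 − 76/1125)·38.3²/76 = 2.48921
V_st = 16.2259
V_srs = (1 − 253/3025)·8539.3/253 = 30.9293
Relative efficiency = V_srs / V_st = 30.9293/16.2259 = 1.9062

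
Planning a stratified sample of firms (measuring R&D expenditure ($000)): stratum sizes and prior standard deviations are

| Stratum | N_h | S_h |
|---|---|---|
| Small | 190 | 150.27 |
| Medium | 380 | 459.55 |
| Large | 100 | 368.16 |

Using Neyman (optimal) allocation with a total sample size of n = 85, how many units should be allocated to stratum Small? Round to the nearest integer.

10

Neyman allocation: n_h = n · N_h S_h / Σ N_i S_i, with n = 85.
  stratum Small: N_h·S_h = 190·150.27 = 28551.30
  stratum Medium: N_h·S_h = 380·459.55 = 174629.00
  stratum Large: N_h·S_h = 100·368.16 = 36816.00
Σ N_h S_h = 239996.30
n for stratum Small = 85·28551.30/239996.30 = 10.112 → 10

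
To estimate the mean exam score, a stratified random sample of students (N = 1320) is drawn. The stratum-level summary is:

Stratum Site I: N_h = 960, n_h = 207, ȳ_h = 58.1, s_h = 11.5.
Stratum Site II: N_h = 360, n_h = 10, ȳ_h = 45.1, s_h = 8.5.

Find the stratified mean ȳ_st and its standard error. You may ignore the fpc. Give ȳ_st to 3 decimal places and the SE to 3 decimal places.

ȳ_st ≈ 54.555, SE ≈ 0.936

ȳ_st = Σ W_h ȳ_h = (960·58.1 + 360·45.1)/1320 = 54.55455
V̂(ȳ_st) = Σ W_h² s_h²/n_h, with W_h = N_h/N and N = 1320:
  stratum Site I: (960/1320)²·11.5²/207 = 0.337925
  stratum Site II: (360/1320)²·8.5²/10 = 0.537397
V̂(ȳ_st) = 0.875321
SE(ȳ_st) = √0.875321 = 0.935586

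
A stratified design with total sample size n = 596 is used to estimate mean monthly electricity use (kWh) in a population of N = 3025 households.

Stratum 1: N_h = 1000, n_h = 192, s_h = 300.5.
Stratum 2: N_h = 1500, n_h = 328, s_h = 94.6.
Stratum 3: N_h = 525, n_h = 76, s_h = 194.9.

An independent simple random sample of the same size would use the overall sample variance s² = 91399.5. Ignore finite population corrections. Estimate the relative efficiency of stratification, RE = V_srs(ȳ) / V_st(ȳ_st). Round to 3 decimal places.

RE ≈ 2.096

V̂(ȳ_st) = Σ W_h² s_h²/n_h, with W_h = N_h/N and N = 3025:
  stratum 1: (1000/3025)²·300.5²/192 = 51.3969
  stratum 2: (1500/3025)²·94.6²/328 = 6.70873
  stratum 3: (525/3025)²·194.9²/76 = 15.0549
V_st = 73.1605
V_srs = s²/n = 91399.5/596 = 153.355
Relative efficiency = V_srs / V_st = 153.355/73.1605 = 2.0961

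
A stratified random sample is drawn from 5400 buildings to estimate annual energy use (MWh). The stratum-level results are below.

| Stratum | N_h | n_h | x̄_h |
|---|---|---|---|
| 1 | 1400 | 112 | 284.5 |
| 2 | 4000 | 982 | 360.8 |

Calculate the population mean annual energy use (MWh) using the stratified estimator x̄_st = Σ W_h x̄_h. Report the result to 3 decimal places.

N = Σ N_h = 5400. Stratum weights W_h = N_h/N.
x̄_st = (1400·284.5 + 4000·360.8) / 5400 = 341.01852

x̄_st ≈ 341.019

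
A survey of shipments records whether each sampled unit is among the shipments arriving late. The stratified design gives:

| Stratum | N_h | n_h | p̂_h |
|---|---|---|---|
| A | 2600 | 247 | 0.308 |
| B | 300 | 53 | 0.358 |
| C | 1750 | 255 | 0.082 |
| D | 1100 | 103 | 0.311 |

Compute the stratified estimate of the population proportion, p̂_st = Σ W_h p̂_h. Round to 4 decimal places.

p̂_st ≈ 0.2424

N = 5750; stratum weights W_h = N_h/N.
p̂_st = Σ W_h p̂_h = (2600·0.308 + 300·0.358 + 1750·0.082 + 1100·0.311)/5750 = 0.24240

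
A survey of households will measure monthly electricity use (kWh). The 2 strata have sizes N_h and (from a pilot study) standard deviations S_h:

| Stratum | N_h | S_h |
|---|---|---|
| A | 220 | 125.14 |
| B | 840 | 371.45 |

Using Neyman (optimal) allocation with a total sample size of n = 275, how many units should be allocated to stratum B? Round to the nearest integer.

253

Neyman allocation: n_h = n · N_h S_h / Σ N_i S_i, with n = 275.
  stratum A: N_h·S_h = 220·125.14 = 27530.80
  stratum B: N_h·S_h = 840·371.45 = 312018.00
Σ N_h S_h = 339548.80
n for stratum B = 275·312018.00/339548.80 = 252.703 → 253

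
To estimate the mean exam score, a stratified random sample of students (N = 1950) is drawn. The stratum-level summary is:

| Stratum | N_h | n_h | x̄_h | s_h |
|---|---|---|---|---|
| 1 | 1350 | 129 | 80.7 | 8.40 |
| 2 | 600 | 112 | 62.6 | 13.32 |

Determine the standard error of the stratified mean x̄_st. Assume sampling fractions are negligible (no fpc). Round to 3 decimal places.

V̂(x̄_st) = Σ W_h² s_h²/n_h, with W_h = N_h/N and N = 1950:
  stratum 1: (1350/1950)²·8.40²/129 = 0.26216
  stratum 2: (600/1950)²·13.32²/112 = 0.149977
V̂(x̄_st) = 0.412137
SE(x̄_st) = √0.412137 = 0.641979

SE(x̄_st) ≈ 0.642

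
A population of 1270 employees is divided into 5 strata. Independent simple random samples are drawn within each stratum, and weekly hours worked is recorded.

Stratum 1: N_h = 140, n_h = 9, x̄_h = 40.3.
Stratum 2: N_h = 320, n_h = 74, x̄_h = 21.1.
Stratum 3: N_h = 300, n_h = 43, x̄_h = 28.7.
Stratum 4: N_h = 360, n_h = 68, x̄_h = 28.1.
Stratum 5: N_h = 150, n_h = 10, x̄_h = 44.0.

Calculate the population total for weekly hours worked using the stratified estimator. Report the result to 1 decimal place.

τ̂_st ≈ 37720.0

τ̂_st = Σ N_h x̄_h = 140·40.3 + 320·21.1 + 300·28.7 + 360·28.1 + 150·44.0 = 37720.0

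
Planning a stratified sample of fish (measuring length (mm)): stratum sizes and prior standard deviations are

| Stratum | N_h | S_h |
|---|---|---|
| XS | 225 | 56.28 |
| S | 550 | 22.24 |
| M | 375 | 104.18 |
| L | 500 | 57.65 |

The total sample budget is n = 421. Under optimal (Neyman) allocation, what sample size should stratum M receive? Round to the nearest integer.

177

Neyman allocation: n_h = n · N_h S_h / Σ N_i S_i, with n = 421.
  stratum XS: N_h·S_h = 225·56.28 = 12663.00
  stratum S: N_h·S_h = 550·22.24 = 12232.00
  stratum M: N_h·S_h = 375·104.18 = 39067.50
  stratum L: N_h·S_h = 500·57.65 = 28825.00
Σ N_h S_h = 92787.50
n for stratum M = 421·39067.50/92787.50 = 177.259 → 177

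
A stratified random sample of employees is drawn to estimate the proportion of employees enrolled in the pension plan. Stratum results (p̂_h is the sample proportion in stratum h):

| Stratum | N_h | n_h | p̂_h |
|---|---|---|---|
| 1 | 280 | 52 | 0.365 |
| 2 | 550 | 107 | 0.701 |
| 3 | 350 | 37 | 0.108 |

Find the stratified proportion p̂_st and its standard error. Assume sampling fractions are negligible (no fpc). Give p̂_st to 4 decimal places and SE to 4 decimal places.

p̂_st ≈ 0.4454, SE ≈ 0.0303

N = 1180; stratum weights W_h = N_h/N.
p̂_st = Σ W_h p̂_h = (280·0.365 + 550·0.701 + 350·0.108)/1180 = 0.44538
V̂(p̂_st) = Σ W_h² p̂_h(1−p̂_h)/(n_h−1):
  stratum 1: (280/1180)²·0.365·0.635/51 = 0.000255887
  stratum 2: (550/1180)²·0.701·0.299/106 = 0.000429581
  stratum 3: (350/1180)²·0.108·0.892/36 = 0.000235428
V̂(p̂_st) = 0.000920896; SE = √V̂ = 0.0303463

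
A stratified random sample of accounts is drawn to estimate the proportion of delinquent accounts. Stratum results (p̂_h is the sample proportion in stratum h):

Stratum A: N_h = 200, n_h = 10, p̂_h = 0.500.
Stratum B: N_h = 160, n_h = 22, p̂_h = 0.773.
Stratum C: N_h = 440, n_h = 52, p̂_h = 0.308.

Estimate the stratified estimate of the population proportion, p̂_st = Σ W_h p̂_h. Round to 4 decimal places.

N = 800; stratum weights W_h = N_h/N.
p̂_st = Σ W_h p̂_h = (200·0.500 + 160·0.773 + 440·0.308)/800 = 0.44900

p̂_st ≈ 0.4490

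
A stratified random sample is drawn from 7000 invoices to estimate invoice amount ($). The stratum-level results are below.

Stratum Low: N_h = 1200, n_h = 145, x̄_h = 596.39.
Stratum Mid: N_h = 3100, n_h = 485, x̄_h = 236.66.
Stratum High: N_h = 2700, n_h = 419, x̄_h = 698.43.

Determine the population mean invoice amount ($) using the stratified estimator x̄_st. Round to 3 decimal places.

x̄_st ≈ 476.439

N = Σ N_h = 7000. Stratum weights W_h = N_h/N.
x̄_st = (1200·596.39 + 3100·236.66 + 2700·698.43) / 7000 = 476.43929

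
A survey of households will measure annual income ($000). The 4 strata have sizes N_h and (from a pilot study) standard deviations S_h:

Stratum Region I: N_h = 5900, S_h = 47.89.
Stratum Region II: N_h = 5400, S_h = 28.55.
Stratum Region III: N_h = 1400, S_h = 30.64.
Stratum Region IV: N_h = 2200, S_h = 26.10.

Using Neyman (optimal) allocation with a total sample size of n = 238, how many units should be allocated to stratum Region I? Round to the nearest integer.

Neyman allocation: n_h = n · N_h S_h / Σ N_i S_i, with n = 238.
  stratum Region I: N_h·S_h = 5900·47.89 = 282551.00
  stratum Region II: N_h·S_h = 5400·28.55 = 154170.00
  stratum Region III: N_h·S_h = 1400·30.64 = 42896.00
  stratum Region IV: N_h·S_h = 2200·26.10 = 57420.00
Σ N_h S_h = 537037.00
n for stratum Region I = 238·282551.00/537037.00 = 125.219 → 125

125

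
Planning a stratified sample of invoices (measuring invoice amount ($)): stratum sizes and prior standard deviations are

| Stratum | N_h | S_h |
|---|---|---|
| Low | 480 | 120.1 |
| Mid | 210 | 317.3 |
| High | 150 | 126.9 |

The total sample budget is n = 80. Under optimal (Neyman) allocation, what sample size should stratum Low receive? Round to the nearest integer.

Neyman allocation: n_h = n · N_h S_h / Σ N_i S_i, with n = 80.
  stratum Low: N_h·S_h = 480·120.1 = 57648.00
  stratum Mid: N_h·S_h = 210·317.3 = 66633.00
  stratum High: N_h·S_h = 150·126.9 = 19035.00
Σ N_h S_h = 143316.00
n for stratum Low = 80·57648.00/143316.00 = 32.180 → 32

32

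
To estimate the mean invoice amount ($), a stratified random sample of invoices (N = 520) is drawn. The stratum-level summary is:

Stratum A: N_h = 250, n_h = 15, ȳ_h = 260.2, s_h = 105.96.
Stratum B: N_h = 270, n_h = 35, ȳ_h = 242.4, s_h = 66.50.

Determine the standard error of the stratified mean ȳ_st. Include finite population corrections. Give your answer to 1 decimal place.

SE(ȳ_st) ≈ 13.9

V̂(ȳ_st) = Σ W_h² (1 − n_h/N_h) s_h²/n_h, with W_h = N_h/N and N = 520:
  stratum A: (250/520)²·(1 − 15/250)·105.96²/15 = 162.627
  stratum B: (270/520)²·(1 − 35/270)·66.50²/35 = 29.6483
V̂(ȳ_st) = 192.276
SE(ȳ_st) = √192.276 = 13.8664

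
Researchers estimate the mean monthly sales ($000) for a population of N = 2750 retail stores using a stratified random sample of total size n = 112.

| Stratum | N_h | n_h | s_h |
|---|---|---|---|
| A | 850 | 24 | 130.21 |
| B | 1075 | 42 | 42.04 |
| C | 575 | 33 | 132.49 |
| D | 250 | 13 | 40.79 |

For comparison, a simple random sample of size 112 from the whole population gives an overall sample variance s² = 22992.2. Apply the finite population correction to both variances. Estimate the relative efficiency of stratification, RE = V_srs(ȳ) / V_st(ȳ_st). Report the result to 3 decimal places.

RE ≈ 2.080

V̂(ȳ_st) = Σ W_h² (1 − n_h/N_h) s_h²/n_h, with W_h = N_h/N and N = 2750:
  stratum A: (850/2750)²·(1 − 24/850)·130.21²/24 = 65.586
  stratum B: (1075/2750)²·(1 − 42/1075)·42.04²/42 = 6.17902
  stratum C: (575/2750)²·(1 − 33/575)·132.49²/33 = 21.9207
  stratum D: (250/2750)²·(1 − 13/250)·40.79²/13 = 1.00274
V_st = 94.6884
V_srs = (1 − 112/2750)·22992.2/112 = 196.927
Relative efficiency = V_srs / V_st = 196.927/94.6884 = 2.0797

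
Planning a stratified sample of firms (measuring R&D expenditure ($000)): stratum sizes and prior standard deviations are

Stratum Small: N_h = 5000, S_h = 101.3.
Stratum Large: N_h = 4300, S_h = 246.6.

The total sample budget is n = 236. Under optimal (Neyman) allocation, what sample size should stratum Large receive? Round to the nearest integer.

Neyman allocation: n_h = n · N_h S_h / Σ N_i S_i, with n = 236.
  stratum Small: N_h·S_h = 5000·101.3 = 506500.00
  stratum Large: N_h·S_h = 4300·246.6 = 1060380.00
Σ N_h S_h = 1566880.00
n for stratum Large = 236·1060380.00/1566880.00 = 159.712 → 160

160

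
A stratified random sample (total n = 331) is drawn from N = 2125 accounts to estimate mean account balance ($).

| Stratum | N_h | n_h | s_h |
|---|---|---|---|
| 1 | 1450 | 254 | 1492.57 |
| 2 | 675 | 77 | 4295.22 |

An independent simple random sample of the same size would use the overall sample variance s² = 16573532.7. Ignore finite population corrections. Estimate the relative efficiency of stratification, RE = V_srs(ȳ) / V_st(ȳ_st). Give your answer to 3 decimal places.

RE ≈ 1.772

V̂(ȳ_st) = Σ W_h² s_h²/n_h, with W_h = N_h/N and N = 2125:
  stratum 1: (1450/2125)²·1492.57²/254 = 4083.7
  stratum 2: (675/2125)²·4295.22²/77 = 24175.2
V_st = 28258.9
V_srs = s²/n = 16573532.7/331 = 50071.1
Relative efficiency = V_srs / V_st = 50071.1/28258.9 = 1.7719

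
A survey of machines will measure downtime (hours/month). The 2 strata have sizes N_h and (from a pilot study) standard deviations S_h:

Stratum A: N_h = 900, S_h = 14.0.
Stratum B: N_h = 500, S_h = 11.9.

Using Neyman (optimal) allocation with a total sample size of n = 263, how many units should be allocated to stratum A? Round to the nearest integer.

Neyman allocation: n_h = n · N_h S_h / Σ N_i S_i, with n = 263.
  stratum A: N_h·S_h = 900·14.0 = 12600.00
  stratum B: N_h·S_h = 500·11.9 = 5950.00
Σ N_h S_h = 18550.00
n for stratum A = 263·12600.00/18550.00 = 178.642 → 179

179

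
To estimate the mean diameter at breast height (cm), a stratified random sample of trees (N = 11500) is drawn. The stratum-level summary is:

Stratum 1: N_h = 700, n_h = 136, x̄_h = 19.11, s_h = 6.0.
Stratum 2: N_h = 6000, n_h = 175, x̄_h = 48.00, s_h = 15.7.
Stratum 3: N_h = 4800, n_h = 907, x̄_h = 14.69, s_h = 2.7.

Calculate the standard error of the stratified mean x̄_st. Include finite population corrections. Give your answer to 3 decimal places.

V̂(x̄_st) = Σ W_h² (1 − n_h/N_h) s_h²/n_h, with W_h = N_h/N and N = 11500:
  stratum 1: (700/11500)²·(1 − 136/700)·6.0²/136 = 0.000790215
  stratum 2: (6000/11500)²·(1 − 175/6000)·15.7²/175 = 0.372231
  stratum 3: (4800/11500)²·(1 − 907/4800)·2.7²/907 = 0.00113566
V̂(x̄_st) = 0.374157
SE(x̄_st) = √0.374157 = 0.611684

SE(x̄_st) ≈ 0.612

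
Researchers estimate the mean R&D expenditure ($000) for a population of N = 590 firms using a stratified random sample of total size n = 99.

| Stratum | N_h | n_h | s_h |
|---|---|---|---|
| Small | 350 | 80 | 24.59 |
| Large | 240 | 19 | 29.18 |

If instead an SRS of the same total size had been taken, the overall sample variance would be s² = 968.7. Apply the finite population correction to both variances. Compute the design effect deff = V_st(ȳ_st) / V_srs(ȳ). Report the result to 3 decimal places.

V̂(ȳ_st) = Σ W_h² (1 − n_h/N_h) s_h²/n_h, with W_h = N_h/N and N = 590:
  stratum Small: (350/590)²·(1 − 80/350)·24.59²/80 = 2.05189
  stratum Large: (240/590)²·(1 − 19/240)·29.18²/19 = 6.82836
V_st = 8.88025
V_srs = (1 − 99/590)·968.7/99 = 8.14298
deff = V_st / V_srs = 8.88025/8.14298 = 1.0905

deff ≈ 1.091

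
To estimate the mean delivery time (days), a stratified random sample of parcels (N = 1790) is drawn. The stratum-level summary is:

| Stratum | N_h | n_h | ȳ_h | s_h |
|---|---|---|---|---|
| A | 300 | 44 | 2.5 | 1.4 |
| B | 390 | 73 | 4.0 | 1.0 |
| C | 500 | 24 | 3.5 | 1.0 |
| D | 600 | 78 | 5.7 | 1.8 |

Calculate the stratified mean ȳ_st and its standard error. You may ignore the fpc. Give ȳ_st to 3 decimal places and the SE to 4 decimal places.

ȳ_st ≈ 4.179, SE ≈ 0.0991

ȳ_st = Σ W_h ȳ_h = (300·2.5 + 390·4.0 + 500·3.5 + 600·5.7)/1790 = 4.17877
V̂(ȳ_st) = Σ W_h² s_h²/n_h, with W_h = N_h/N and N = 1790:
  stratum A: (300/1790)²·1.4²/44 = 0.00125124
  stratum B: (390/1790)²·1.0²/73 = 0.00065028
  stratum C: (500/1790)²·1.0²/24 = 0.00325104
  stratum D: (600/1790)²·1.8²/78 = 0.0046671
V̂(ȳ_st) = 0.00981966
SE(ȳ_st) = √0.00981966 = 0.0990942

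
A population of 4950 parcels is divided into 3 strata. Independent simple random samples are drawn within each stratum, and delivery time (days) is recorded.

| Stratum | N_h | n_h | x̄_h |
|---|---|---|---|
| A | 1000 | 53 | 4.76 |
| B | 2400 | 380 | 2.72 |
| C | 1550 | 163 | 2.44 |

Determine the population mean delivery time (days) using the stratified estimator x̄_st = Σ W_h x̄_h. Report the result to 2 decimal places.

x̄_st ≈ 3.04

N = Σ N_h = 4950. Stratum weights W_h = N_h/N.
x̄_st = (1000·4.76 + 2400·2.72 + 1550·2.44) / 4950 = 3.0444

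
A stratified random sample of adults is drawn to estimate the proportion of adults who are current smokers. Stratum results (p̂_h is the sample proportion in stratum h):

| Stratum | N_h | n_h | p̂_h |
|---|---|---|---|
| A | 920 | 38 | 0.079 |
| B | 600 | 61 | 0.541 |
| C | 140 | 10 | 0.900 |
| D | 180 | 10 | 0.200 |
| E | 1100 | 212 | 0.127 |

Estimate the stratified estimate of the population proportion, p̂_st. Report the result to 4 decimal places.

N = 2940; stratum weights W_h = N_h/N.
p̂_st = Σ W_h p̂_h = (920·0.079 + 600·0.541 + 140·0.900 + 180·0.200 + 1100·0.127)/2940 = 0.23775

p̂_st ≈ 0.2377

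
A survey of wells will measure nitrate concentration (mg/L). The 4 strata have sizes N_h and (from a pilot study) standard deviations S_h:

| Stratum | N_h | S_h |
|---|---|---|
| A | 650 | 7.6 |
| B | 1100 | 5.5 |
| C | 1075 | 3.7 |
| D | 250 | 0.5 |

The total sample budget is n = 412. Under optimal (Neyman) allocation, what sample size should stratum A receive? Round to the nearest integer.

135

Neyman allocation: n_h = n · N_h S_h / Σ N_i S_i, with n = 412.
  stratum A: N_h·S_h = 650·7.6 = 4940.00
  stratum B: N_h·S_h = 1100·5.5 = 6050.00
  stratum C: N_h·S_h = 1075·3.7 = 3977.50
  stratum D: N_h·S_h = 250·0.5 = 125.00
Σ N_h S_h = 15092.50
n for stratum A = 412·4940.00/15092.50 = 134.854 → 135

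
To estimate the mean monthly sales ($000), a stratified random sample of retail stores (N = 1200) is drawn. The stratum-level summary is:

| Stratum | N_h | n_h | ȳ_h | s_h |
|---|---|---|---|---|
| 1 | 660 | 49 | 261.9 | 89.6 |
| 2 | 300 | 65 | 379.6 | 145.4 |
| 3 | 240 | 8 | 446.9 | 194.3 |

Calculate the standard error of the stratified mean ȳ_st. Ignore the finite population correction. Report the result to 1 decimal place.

SE(ȳ_st) ≈ 16.1

V̂(ȳ_st) = Σ W_h² s_h²/n_h, with W_h = N_h/N and N = 1200:
  stratum 1: (660/1200)²·89.6²/49 = 49.5616
  stratum 2: (300/1200)²·145.4²/65 = 20.328
  stratum 3: (240/1200)²·194.3²/8 = 188.762
V̂(ȳ_st) = 258.652
SE(ȳ_st) = √258.652 = 16.0827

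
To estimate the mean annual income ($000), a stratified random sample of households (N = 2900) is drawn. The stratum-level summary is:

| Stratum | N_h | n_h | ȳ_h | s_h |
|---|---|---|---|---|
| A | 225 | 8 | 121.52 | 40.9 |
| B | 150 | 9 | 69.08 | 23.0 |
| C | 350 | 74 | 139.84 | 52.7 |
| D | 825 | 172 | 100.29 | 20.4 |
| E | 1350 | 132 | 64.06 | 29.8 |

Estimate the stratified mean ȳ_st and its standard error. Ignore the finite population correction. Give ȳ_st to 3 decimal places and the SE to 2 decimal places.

ȳ_st ≈ 88.230, SE ≈ 1.90

ȳ_st = Σ W_h ȳ_h = (225·121.52 + 150·69.08 + 350·139.84 + 825·100.29 + 1350·64.06)/2900 = 88.23043
V̂(ȳ_st) = Σ W_h² s_h²/n_h, with W_h = N_h/N and N = 2900:
  stratum A: (225/2900)²·40.9²/8 = 1.25871
  stratum B: (150/2900)²·23.0²/9 = 0.157253
  stratum C: (350/2900)²·52.7²/74 = 0.546675
  stratum D: (825/2900)²·20.4²/172 = 0.195814
  stratum E: (1350/2900)²·29.8²/132 = 1.45791
V̂(ȳ_st) = 3.61636
SE(ȳ_st) = √3.61636 = 1.90167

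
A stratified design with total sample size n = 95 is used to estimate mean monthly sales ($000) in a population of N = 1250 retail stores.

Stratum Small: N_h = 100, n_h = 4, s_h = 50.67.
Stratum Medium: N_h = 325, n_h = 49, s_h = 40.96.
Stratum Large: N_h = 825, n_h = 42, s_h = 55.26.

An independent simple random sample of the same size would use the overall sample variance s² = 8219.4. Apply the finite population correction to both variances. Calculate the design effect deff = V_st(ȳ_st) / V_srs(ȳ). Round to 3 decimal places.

V̂(ȳ_st) = Σ W_h² (1 − n_h/N_h) s_h²/n_h, with W_h = N_h/N and N = 1250:
  stratum Small: (100/1250)²·(1 − 4/100)·50.67²/4 = 3.9436
  stratum Medium: (325/1250)²·(1 − 49/325)·40.96²/49 = 1.9656
  stratum Large: (825/1250)²·(1 − 42/825)·55.26²/42 = 30.0586
V_st = 35.9678
V_srs = (1 − 95/1250)·8219.4/95 = 79.9445
deff = V_st / V_srs = 35.9678/79.9445 = 0.4499

deff ≈ 0.450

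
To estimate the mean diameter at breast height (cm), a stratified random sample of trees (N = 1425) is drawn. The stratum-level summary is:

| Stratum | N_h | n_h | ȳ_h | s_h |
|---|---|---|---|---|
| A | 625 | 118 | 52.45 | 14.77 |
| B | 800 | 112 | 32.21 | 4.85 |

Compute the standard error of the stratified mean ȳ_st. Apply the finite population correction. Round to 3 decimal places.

SE(ȳ_st) ≈ 0.588

V̂(ȳ_st) = Σ W_h² (1 − n_h/N_h) s_h²/n_h, with W_h = N_h/N and N = 1425:
  stratum A: (625/1425)²·(1 − 118/625)·14.77²/118 = 0.288494
  stratum B: (800/1425)²·(1 − 112/800)·4.85²/112 = 0.0569265
V̂(ȳ_st) = 0.345421
SE(ȳ_st) = √0.345421 = 0.587725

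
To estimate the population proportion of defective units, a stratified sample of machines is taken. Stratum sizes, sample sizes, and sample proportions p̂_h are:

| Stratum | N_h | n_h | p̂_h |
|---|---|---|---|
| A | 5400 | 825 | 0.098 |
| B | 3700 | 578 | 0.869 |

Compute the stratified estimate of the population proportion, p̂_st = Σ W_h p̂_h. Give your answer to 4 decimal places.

p̂_st ≈ 0.4115

N = 9100; stratum weights W_h = N_h/N.
p̂_st = Σ W_h p̂_h = (5400·0.098 + 3700·0.869)/9100 = 0.41148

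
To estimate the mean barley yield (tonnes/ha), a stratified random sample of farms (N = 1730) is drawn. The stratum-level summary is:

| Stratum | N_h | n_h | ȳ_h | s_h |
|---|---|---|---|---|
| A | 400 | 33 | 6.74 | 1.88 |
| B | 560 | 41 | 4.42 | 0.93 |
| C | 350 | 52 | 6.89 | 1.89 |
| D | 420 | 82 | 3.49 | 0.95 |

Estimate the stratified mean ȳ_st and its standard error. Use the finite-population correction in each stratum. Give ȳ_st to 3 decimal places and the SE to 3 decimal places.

ȳ_st = Σ W_h ȳ_h = (400·6.74 + 560·4.42 + 350·6.89 + 420·3.49)/1730 = 5.23035
V̂(ȳ_st) = Σ W_h² (1 − n_h/N_h) s_h²/n_h, with W_h = N_h/N and N = 1730:
  stratum A: (400/1730)²·(1 − 33/400)·1.88²/33 = 0.00525334
  stratum B: (560/1730)²·(1 − 41/560)·0.93²/41 = 0.00204854
  stratum C: (350/1730)²·(1 − 52/350)·1.89²/52 = 0.00239394
  stratum D: (420/1730)²·(1 − 82/420)·0.95²/82 = 0.000522044
V̂(ȳ_st) = 0.0102179
SE(ȳ_st) = √0.0102179 = 0.101083

ȳ_st ≈ 5.230, SE ≈ 0.101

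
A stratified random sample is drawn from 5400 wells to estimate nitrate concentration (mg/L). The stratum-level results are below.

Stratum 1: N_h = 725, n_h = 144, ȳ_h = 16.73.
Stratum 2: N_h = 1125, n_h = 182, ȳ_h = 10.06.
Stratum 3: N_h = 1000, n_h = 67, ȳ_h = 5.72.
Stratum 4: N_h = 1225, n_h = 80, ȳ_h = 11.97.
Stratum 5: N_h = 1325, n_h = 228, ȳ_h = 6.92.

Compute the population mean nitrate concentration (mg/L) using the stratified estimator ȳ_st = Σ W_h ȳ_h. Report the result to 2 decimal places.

N = Σ N_h = 5400. Stratum weights W_h = N_h/N.
ȳ_st = (725·16.73 + 1125·10.06 + 1000·5.72 + 1225·11.97 + 1325·6.92) / 5400 = 9.8146

ȳ_st ≈ 9.81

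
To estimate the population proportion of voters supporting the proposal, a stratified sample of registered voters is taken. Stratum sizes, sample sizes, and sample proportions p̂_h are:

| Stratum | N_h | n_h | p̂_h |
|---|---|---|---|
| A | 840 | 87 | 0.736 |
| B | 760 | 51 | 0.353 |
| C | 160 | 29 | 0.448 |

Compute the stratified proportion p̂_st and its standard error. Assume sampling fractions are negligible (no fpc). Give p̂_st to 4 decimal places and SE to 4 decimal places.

N = 1760; stratum weights W_h = N_h/N.
p̂_st = Σ W_h p̂_h = (840·0.736 + 760·0.353 + 160·0.448)/1760 = 0.54443
V̂(p̂_st) = Σ W_h² p̂_h(1−p̂_h)/(n_h−1):
  stratum A: (840/1760)²·0.736·0.264/86 = 0.000514655
  stratum B: (760/1760)²·0.353·0.647/50 = 0.000851747
  stratum C: (160/1760)²·0.448·0.552/28 = 7.29917e-05
V̂(p̂_st) = 0.00143939; SE = √V̂ = 0.0379394

p̂_st ≈ 0.5444, SE ≈ 0.0379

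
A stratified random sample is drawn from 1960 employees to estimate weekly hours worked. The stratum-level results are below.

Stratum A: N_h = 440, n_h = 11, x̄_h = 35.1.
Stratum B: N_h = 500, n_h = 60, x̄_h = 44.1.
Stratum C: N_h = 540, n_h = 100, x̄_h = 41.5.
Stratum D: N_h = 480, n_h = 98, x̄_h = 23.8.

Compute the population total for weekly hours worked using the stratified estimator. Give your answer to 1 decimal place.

τ̂_st = Σ N_h x̄_h = 440·35.1 + 500·44.1 + 540·41.5 + 480·23.8 = 71328.0

τ̂_st ≈ 71328.0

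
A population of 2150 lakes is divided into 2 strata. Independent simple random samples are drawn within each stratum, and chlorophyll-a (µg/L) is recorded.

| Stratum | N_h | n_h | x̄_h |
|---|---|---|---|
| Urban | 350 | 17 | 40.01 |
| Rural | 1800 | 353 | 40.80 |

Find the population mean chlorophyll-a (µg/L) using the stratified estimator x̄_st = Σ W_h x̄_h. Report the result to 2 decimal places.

x̄_st ≈ 40.67

N = Σ N_h = 2150. Stratum weights W_h = N_h/N.
x̄_st = (350·40.01 + 1800·40.80) / 2150 = 40.6714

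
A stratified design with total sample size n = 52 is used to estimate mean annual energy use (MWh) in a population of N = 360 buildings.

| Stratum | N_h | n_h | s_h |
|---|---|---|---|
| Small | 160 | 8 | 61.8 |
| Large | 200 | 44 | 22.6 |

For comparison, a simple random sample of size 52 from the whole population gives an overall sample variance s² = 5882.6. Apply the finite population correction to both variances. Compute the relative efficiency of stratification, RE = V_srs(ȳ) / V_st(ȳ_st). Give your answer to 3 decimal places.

V̂(ȳ_st) = Σ W_h² (1 − n_h/N_h) s_h²/n_h, with W_h = N_h/N and N = 360:
  stratum Small: (160/360)²·(1 − 8/160)·61.8²/8 = 89.5871
  stratum Large: (200/360)²·(1 − 44/200)·22.6²/44 = 2.79456
V_st = 92.3817
V_srs = (1 − 52/360)·5882.6/52 = 96.7864
Relative efficiency = V_srs / V_st = 96.7864/92.3817 = 1.0477

RE ≈ 1.048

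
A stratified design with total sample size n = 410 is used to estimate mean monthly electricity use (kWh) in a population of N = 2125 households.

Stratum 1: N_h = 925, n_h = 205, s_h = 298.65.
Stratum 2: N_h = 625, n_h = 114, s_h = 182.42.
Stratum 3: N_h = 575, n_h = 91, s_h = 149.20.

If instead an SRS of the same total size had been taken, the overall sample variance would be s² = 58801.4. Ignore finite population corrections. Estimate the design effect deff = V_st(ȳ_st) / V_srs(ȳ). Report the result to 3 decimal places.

V̂(ȳ_st) = Σ W_h² s_h²/n_h, with W_h = N_h/N and N = 2125:
  stratum 1: (925/2125)²·298.65²/205 = 82.4398
  stratum 2: (625/2125)²·182.42²/114 = 25.2512
  stratum 3: (575/2125)²·149.20²/91 = 17.9108
V_st = 125.602
V_srs = s²/n = 58801.4/410 = 143.418
deff = V_st / V_srs = 125.602/143.418 = 0.8758

deff ≈ 0.876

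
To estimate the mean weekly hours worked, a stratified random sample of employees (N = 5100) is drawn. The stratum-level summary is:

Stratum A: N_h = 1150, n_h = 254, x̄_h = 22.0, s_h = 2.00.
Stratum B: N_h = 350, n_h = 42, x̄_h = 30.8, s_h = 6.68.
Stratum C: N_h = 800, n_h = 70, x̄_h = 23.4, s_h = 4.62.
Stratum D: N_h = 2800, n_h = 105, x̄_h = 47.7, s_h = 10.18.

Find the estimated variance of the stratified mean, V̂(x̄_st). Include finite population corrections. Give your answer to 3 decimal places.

V̂(x̄_st) ≈ 0.298

V̂(x̄_st) = Σ W_h² (1 − n_h/N_h) s_h²/n_h, with W_h = N_h/N and N = 5100:
  stratum A: (1150/5100)²·(1 − 254/1150)·2.00²/254 = 0.000623867
  stratum B: (350/5100)²·(1 − 42/350)·6.68²/42 = 0.00440334
  stratum C: (800/5100)²·(1 − 70/800)·4.62²/70 = 0.00684634
  stratum D: (2800/5100)²·(1 − 105/2800)·10.18²/105 = 0.28634
V̂(x̄_st) = 0.298214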